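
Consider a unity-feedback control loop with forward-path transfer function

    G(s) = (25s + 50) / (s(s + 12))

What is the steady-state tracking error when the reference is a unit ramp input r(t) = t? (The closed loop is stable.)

e_ss = 0.2400

G(s) has one pole at the origin.
This is a Type 1 system. Kv = lim_{s→0} s·G(s) = 50/12 = 25/6.
e_ss = 1/Kv = 1/(25/6) = 6/25 ≈ 0.2400.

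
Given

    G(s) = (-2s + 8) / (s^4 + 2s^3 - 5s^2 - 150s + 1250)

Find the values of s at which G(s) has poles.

The poles are the roots of the denominator s^4 + 2s^3 - 5s^2 - 150s + 1250 = 0.
No real roots exist; factor into two real quadratics: (s^2 - 8s + 25)(s^2 + 10s + 50) = 0.
Each quadratic gives a conjugate pair via the quadratic formula.

s = 4 ± 3j, -5 ± 5j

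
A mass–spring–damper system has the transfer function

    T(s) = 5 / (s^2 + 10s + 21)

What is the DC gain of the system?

T(0) = 5/21 ≈ 0.2381

Set s = 0: T(0) = (5) / (21) = 5/21.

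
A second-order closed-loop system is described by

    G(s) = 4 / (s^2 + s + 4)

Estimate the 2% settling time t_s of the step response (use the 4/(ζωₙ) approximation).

Comparing s^2 + s + 4 to s^2 + 2ζωₙs + ωₙ²: ωₙ = 2 rad/s and ζ = 1/(2·2) = 0.25.
ζωₙ = 1/2 = 0.5, so t_s ≈ 4/(ζωₙ) = 4/0.5 = 8 s.

t_s ≈ 8 s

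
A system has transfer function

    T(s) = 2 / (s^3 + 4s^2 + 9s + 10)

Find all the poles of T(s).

s = -1 + 2j, -1 - 2j, -2

The poles are the roots of the denominator s^3 + 4s^2 + 9s + 10 = 0.
Trying s = -2: the polynomial evaluates to 0, so (s + 2) is a factor.
Dividing out leaves s^2 + 2s + 5 = 0.
The quadratic formula then gives s = -1 ± 2j.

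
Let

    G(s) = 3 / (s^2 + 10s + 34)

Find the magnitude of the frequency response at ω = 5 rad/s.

Substitute s = j5: numerator = 3, denominator = 9 + j50.
|G(j5)| = |3| / |9 + j50| = 3 / 50.804 ≈ 0.05905.

|G(j5)| ≈ 0.05905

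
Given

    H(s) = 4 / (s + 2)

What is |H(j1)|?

|H(j1)| ≈ 1.789

Substitute s = j1: numerator = 4, denominator = 2 + j1.
|H(j1)| = |4| / |2 + j1| = 4 / 2.2361 ≈ 1.789.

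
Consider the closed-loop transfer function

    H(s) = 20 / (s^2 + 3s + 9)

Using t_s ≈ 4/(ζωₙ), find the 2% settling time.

t_s ≈ 2.667 s

Comparing s^2 + 3s + 9 to s^2 + 2ζωₙs + ωₙ²: ωₙ = 3 rad/s and ζ = 3/(2·3) = 0.5.
ζωₙ = 3/2 = 1.5, so t_s ≈ 4/(ζωₙ) = 4/1.5 ≈ 2.667 s.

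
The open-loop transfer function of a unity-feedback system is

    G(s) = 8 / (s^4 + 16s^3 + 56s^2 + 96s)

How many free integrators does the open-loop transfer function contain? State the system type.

Type 1

Factor s from the denominator: s^4 + 16s^3 + 56s^2 + 96s = s·(s^3 + 16s^2 + 56s + 96).
There is 1 pole at the origin, so the system is Type 1.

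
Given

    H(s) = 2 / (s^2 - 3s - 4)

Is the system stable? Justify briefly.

The denominator s^2 - 3s - 4 factors as (s - 4)(s + 1), giving poles at s = 4, -1.
Since the pole(s) at s = 4 lie in the right half-plane, the system is unstable.

unstable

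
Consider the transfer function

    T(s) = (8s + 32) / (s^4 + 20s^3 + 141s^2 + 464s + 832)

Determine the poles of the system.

The poles are the roots of the denominator s^4 + 20s^3 + 141s^2 + 464s + 832 = 0.
Trying s = -8: the polynomial evaluates to 0, so (s + 8) is a factor.
Dividing out leaves s^3 + 12s^2 + 45s + 104 = 0.
This factors further as (s^2 + 4s + 13)(s + 8) = 0.

s = -8, -2 ± 3j, -8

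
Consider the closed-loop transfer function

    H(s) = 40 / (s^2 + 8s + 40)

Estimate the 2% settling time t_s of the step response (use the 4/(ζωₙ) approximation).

t_s ≈ 1 s

Comparing s^2 + 8s + 40 to s^2 + 2ζωₙs + ωₙ²: ωₙ = √40 ≈ 6.325 rad/s and ζ = 8/(2·√40) ≈ 0.6325.
ζωₙ = 8/2 = 4, so t_s ≈ 4/(ζωₙ) = 4/4 = 1 s.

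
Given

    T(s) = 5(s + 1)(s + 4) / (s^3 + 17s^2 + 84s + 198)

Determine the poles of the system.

s = -3 + 3j, -3 - 3j, -11

The poles are the roots of the denominator s^3 + 17s^2 + 84s + 198 = 0.
Trying s = -11: the polynomial evaluates to 0, so (s + 11) is a factor.
Dividing out leaves s^2 + 6s + 18 = 0.
The quadratic formula then gives s = -3 ± 3j.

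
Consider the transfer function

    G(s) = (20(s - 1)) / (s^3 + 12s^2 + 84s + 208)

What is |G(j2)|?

Substitute s = j2: numerator = -20 + j40, denominator = 160 + j160.
|G(j2)| = |-20 + j40| / |160 + j160| = 44.721 / 226.27 ≈ 0.1976.

|G(j2)| ≈ 0.1976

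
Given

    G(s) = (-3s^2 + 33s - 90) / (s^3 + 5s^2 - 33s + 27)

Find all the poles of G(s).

s = 1, 3, -9

The poles are the roots of the denominator s^3 + 5s^2 - 33s + 27 = 0.
Trying s = 1: the polynomial evaluates to 0, so (s - 1) is a factor.
Dividing out leaves s^2 + 6s - 27 = 0.
Factoring the quadratic: (s - 3)(s + 9) = 0.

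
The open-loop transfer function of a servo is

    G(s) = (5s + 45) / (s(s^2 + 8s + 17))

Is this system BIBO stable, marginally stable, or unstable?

marginally stable

The poles can be read from the denominator factors: s = 0, -4 ± j.
Since the simple pole(s) at s = 0 lie on the jω-axis with none in the right half-plane, the system is marginally stable.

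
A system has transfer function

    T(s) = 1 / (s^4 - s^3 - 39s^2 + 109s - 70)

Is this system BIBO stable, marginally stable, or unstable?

unstable

The denominator s^4 - s^3 - 39s^2 + 109s - 70 factors as (s - 2)(s - 1)(s + 7)(s - 5), giving poles at s = 2, 1, -7, 5.
Since the pole(s) at s = 2, 1, 5 lie in the right half-plane, the system is unstable.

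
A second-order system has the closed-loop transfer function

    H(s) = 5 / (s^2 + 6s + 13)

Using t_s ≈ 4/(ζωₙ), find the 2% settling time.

t_s ≈ 1.333 s

Comparing s^2 + 6s + 13 to s^2 + 2ζωₙs + ωₙ²: ωₙ = √13 ≈ 3.606 rad/s and ζ = 6/(2·√13) ≈ 0.8321.
ζωₙ = 6/2 = 3, so t_s ≈ 4/(ζωₙ) = 4/3 ≈ 1.333 s.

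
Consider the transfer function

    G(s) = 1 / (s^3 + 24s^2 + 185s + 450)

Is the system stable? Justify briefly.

The denominator s^3 + 24s^2 + 185s + 450 factors as (s + 10)(s + 5)(s + 9), giving poles at s = -10, -5, -9.
Since all poles lie strictly in the left half-plane, the system is stable.

stable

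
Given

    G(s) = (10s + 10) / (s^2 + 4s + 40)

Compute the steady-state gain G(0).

Set s = 0: G(0) = (10) / (40) = 1/4.

G(0) = 1/4 ≈ 0.2500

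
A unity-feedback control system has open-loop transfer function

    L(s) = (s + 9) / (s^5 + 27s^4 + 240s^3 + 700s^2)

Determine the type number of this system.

Factor s from the denominator: s^5 + 27s^4 + 240s^3 + 700s^2 = s^2·(s^3 + 27s^2 + 240s + 700).
There are 2 poles at the origin, so the system is Type 2.

Type 2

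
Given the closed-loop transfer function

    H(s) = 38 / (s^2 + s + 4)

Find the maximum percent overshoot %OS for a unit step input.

Comparing s^2 + s + 4 to s^2 + 2ζωₙs + ωₙ²: ωₙ = 2 rad/s and ζ = 1/(2·2) = 0.25.
%OS = 100·exp(−πζ/√(1−ζ²)) = 100·exp(−π·0.25/√(1−0.25²)) ≈ 44.4%.

%OS ≈ 44.4%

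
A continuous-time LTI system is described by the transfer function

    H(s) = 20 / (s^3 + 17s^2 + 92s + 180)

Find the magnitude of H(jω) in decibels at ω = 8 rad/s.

|H(j8)|_dB ≈ -33.4 dB

Substitute s = j8: numerator = 20, denominator = -908 + j224.
|H(j8)| = |20| / |-908 + j224| = 20 / 935.22 ≈ 0.02139.
In decibels: 20·log₁₀(0.02139) ≈ -33.4 dB.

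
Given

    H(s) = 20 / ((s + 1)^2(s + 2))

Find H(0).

H(0) = 10

At s = 0 each factor (s + a) contributes a and each (s^2 + bs + c) contributes c.
H(0) = 20·1 / ((1) · (2) · (1)) = 20/2 = 10.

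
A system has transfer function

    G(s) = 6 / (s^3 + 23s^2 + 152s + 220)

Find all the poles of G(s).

s = -2, -10, -11

The poles are the roots of the denominator s^3 + 23s^2 + 152s + 220 = 0.
Trying s = -2: the polynomial evaluates to 0, so (s + 2) is a factor.
Dividing out leaves s^2 + 21s + 110 = 0.
Factoring the quadratic: (s + 10)(s + 11) = 0.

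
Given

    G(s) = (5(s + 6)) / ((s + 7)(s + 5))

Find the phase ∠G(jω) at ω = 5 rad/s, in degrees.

At s = j5: numerator = 30 + j25, denominator = 10 + j60.
∠G = ∠num − ∠den = 39.806° − (80.538°) = -40.73°.

∠G(j5) ≈ -40.73°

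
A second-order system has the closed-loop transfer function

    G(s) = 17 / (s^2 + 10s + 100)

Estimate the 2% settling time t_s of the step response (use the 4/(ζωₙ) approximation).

t_s ≈ 0.8000 s

Comparing s^2 + 10s + 100 to s^2 + 2ζωₙs + ωₙ²: ωₙ = 10 rad/s and ζ = 10/(2·10) = 0.5.
ζωₙ = 10/2 = 5, so t_s ≈ 4/(ζωₙ) = 4/5 = 0.8000 s.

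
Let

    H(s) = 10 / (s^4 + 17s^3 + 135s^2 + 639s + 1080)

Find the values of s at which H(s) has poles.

The poles are the roots of the denominator s^4 + 17s^3 + 135s^2 + 639s + 1080 = 0.
Trying s = -8: the polynomial evaluates to 0, so (s + 8) is a factor.
Dividing out leaves s^3 + 9s^2 + 63s + 135 = 0.
This factors further as (s^2 + 6s + 45)(s + 3) = 0.

s = -3 ± 6j, -8, -3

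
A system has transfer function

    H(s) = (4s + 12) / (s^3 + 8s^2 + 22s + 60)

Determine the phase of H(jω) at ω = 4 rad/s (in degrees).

∠H(j4) ≈ -107.4°

At s = j4: numerator = 12 + j16, denominator = -68 + j24.
∠H = ∠num − ∠den = 53.130° − (160.56°) = -107.4°.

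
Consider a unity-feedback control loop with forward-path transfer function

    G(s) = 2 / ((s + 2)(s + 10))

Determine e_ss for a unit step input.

e_ss = 0.9091

G(s) has no poles at the origin.
This is a Type 0 system. Kp = lim_{s→0} G(s) = 2/20 = 1/10.
e_ss = 1/(1 + Kp) = 1/(1 + 1/10) = 10/11 ≈ 0.9091.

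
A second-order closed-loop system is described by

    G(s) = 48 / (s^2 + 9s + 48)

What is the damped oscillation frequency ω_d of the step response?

ω_d ≈ 5.268 rad/s

Comparing s^2 + 9s + 48 to s^2 + 2ζωₙs + ωₙ²: ωₙ = √48 ≈ 6.928 rad/s and ζ = 9/(2·√48) ≈ 0.6495.
ζωₙ = 9/2 = 4.5, so ω_d = ωₙ√(1−ζ²) = √(ωₙ² − (ζωₙ)²) = √(48 − 4.5²) = √27.75 ≈ 5.268 rad/s.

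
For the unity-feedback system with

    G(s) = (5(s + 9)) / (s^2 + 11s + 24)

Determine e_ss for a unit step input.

e_ss = 0.3478

G(s) has no poles at the origin.
This is a Type 0 system. Kp = lim_{s→0} G(s) = 45/24 = 15/8.
e_ss = 1/(1 + Kp) = 1/(1 + 15/8) = 8/23 ≈ 0.3478.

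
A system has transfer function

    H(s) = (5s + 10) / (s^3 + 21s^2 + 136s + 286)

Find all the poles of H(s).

The poles are the roots of the denominator s^3 + 21s^2 + 136s + 286 = 0.
Trying s = -11: the polynomial evaluates to 0, so (s + 11) is a factor.
Dividing out leaves s^2 + 10s + 26 = 0.
The quadratic formula then gives s = -5 ± 1j.

s = -5 ± j, -11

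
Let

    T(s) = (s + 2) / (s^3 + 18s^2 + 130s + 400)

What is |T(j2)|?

|T(j2)| ≈ 0.006838

Substitute s = j2: numerator = 2 + j2, denominator = 328 + j252.
|T(j2)| = |2 + j2| / |328 + j252| = 2.8284 / 413.63 ≈ 0.006838.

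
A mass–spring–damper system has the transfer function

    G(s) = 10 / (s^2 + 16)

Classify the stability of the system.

marginally stable

The denominator s^2 + 16 factors as (s^2 + 16), giving poles at s = ±4j.
Since the simple pole(s) at s = ±4j lie on the jω-axis with none in the right half-plane, the system is marginally stable.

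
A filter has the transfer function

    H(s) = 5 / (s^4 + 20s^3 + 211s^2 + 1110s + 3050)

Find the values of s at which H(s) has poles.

s = -5 ± 6j, -5 ± 5j

The poles are the roots of the denominator s^4 + 20s^3 + 211s^2 + 1110s + 3050 = 0.
No real roots exist; factor into two real quadratics: (s^2 + 10s + 61)(s^2 + 10s + 50) = 0.
Each quadratic gives a conjugate pair via the quadratic formula.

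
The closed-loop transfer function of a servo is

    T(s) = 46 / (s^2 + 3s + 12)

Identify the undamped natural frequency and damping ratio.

Compare the denominator to the standard form s^2 + 2ζωₙs + ωₙ².
ωₙ² = 12, so ωₙ = √12 ≈ 3.464 rad/s.
2ζωₙ = 3, so ζ = 3/(2·√12) ≈ 0.4330.

ωₙ ≈ 3.464 rad/s, ζ ≈ 0.4330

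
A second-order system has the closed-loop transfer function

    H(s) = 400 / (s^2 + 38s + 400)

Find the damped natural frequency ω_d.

Comparing s^2 + 38s + 400 to s^2 + 2ζωₙs + ωₙ²: ωₙ = 20 rad/s and ζ = 38/(2·20) = 0.95.
ζωₙ = 38/2 = 19, so ω_d = ωₙ√(1−ζ²) = √(ωₙ² − (ζωₙ)²) = √(400 − 19²) = √39 ≈ 6.245 rad/s.

ω_d ≈ 6.245 rad/s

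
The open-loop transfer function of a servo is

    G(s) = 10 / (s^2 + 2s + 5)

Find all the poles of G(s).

s = -1 ± 2j

The poles are the roots of the denominator s^2 + 2s + 5 = 0.
Using the quadratic formula: s = (-2 ± √(-16))/2 = -1 ± 2j.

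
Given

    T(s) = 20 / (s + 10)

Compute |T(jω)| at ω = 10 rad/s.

Substitute s = j10: numerator = 20, denominator = 10 + j10.
|T(j10)| = |20| / |10 + j10| = 20 / 14.142 ≈ 1.414.

|T(j10)| ≈ 1.414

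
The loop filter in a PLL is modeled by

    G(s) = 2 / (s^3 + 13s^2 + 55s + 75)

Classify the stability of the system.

The denominator s^3 + 13s^2 + 55s + 75 factors as (s + 5)^2(s + 3), giving poles at s = -5, -5, -3.
Since all poles lie strictly in the left half-plane, the system is stable.

stable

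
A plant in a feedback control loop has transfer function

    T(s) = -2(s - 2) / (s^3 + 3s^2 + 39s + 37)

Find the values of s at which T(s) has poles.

The poles are the roots of the denominator s^3 + 3s^2 + 39s + 37 = 0.
Trying s = -1: the polynomial evaluates to 0, so (s + 1) is a factor.
Dividing out leaves s^2 + 2s + 37 = 0.
The quadratic formula then gives s = -1 ± 6j.

s = -1 ± 6j, -1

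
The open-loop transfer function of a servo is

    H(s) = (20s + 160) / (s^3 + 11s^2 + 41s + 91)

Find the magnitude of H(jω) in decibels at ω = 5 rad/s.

Substitute s = j5: numerator = 160 + j100, denominator = -184 + j80.
|H(j5)| = |160 + j100| / |-184 + j80| = 188.68 / 200.64 ≈ 0.9404.
In decibels: 20·log₁₀(0.9404) ≈ -0.534 dB.

|H(j5)|_dB ≈ -0.534 dB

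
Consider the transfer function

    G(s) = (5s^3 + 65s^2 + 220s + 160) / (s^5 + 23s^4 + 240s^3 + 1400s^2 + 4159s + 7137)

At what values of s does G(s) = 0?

s = -8, -4, -1

Set the numerator to zero: 5s^3 + 65s^2 + 220s + 160 = 0, i.e. 5·(s^3 + 13s^2 + 44s + 32) = 0.
Factoring: (s + 8)(s + 4)(s + 1) = 0.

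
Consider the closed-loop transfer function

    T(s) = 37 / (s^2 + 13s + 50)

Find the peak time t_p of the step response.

t_p ≈ 1.128 s

Comparing s^2 + 13s + 50 to s^2 + 2ζωₙs + ωₙ²: ωₙ = √50 ≈ 7.071 rad/s and ζ = 13/(2·√50) ≈ 0.9192.
ζωₙ = 13/2 = 6.5, so ω_d = ωₙ√(1−ζ²) = √(ωₙ² − (ζωₙ)²) = √(50 − 6.5²) = √7.75 ≈ 2.784 rad/s.
t_p = π/ω_d = π/2.784 ≈ 1.128 s.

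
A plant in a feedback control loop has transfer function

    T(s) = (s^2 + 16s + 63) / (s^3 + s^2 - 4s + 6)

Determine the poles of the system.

The poles are the roots of the denominator s^3 + s^2 - 4s + 6 = 0.
Trying s = -3: the polynomial evaluates to 0, so (s + 3) is a factor.
Dividing out leaves s^2 - 2s + 2 = 0.
The quadratic formula then gives s = 1 ± 1j.

s = -3, 1 + j, 1 - j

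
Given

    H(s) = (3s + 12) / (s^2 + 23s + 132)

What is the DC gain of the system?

Set s = 0: H(0) = (12) / (132) = 1/11.

H(0) = 1/11 ≈ 0.09091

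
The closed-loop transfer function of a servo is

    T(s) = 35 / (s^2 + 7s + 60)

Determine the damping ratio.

Compare the denominator to the standard form s^2 + 2ζωₙs + ωₙ².
ωₙ² = 60, so ωₙ = √60 ≈ 7.746 rad/s.
2ζωₙ = 7, so ζ = 7/(2·√60) ≈ 0.4518.

ζ ≈ 0.4518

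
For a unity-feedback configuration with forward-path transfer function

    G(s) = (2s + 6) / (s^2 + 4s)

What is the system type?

Factor s from the denominator: s^2 + 4s = s·(s + 4).
There is 1 pole at the origin, so the system is Type 1.

Type 1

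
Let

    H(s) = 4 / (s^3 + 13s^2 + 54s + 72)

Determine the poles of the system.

The poles are the roots of the denominator s^3 + 13s^2 + 54s + 72 = 0.
Trying s = -6: the polynomial evaluates to 0, so (s + 6) is a factor.
Dividing out leaves s^2 + 7s + 12 = 0.
Factoring the quadratic: (s + 4)(s + 3) = 0.

s = -6, -4, -3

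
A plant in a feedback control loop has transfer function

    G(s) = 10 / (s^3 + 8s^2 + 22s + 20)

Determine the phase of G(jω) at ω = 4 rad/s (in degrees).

∠G(j4) ≈ -167.5°

At s = j4: numerator = 10, denominator = -108 + j24.
∠G = ∠num − ∠den = 0° − (167.47°) = -167.5°.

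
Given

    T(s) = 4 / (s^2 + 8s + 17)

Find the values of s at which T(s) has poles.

s = -4 ± j

The poles are the roots of the denominator s^2 + 8s + 17 = 0.
Using the quadratic formula: s = (-8 ± √(-4))/2 = -4 ± 1j.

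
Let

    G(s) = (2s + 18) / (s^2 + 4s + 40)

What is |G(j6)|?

Substitute s = j6: numerator = 18 + j12, denominator = 4 + j24.
|G(j6)| = |18 + j12| / |4 + j24| = 21.633 / 24.331 ≈ 0.8891.

|G(j6)| ≈ 0.8891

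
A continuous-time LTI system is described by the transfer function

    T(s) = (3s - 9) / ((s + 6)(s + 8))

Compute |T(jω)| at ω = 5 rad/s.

Substitute s = j5: numerator = -9 + j15, denominator = 23 + j70.
|T(j5)| = |-9 + j15| / |23 + j70| = 17.493 / 73.682 ≈ 0.2374.

|T(j5)| ≈ 0.2374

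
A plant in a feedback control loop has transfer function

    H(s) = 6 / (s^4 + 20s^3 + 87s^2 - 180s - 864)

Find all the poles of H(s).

The poles are the roots of the denominator s^4 + 20s^3 + 87s^2 - 180s - 864 = 0.
Trying s = 3: the polynomial evaluates to 0, so (s - 3) is a factor.
Dividing out leaves s^3 + 23s^2 + 156s + 288 = 0.
This factors further as (s + 8)(s + 12)(s + 3) = 0.

s = 3, -8, -12, -3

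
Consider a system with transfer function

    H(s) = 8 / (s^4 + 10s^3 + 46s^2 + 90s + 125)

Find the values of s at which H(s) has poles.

s = -4 + 3j, -4 - 3j, -1 + 2j, -1 - 2j

The poles are the roots of the denominator s^4 + 10s^3 + 46s^2 + 90s + 125 = 0.
No real roots exist; factor into two real quadratics: (s^2 + 8s + 25)(s^2 + 2s + 5) = 0.
Each quadratic gives a conjugate pair via the quadratic formula.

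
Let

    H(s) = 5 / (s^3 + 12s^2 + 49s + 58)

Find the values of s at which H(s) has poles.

s = -5 + 2j, -5 - 2j, -2

The poles are the roots of the denominator s^3 + 12s^2 + 49s + 58 = 0.
Trying s = -2: the polynomial evaluates to 0, so (s + 2) is a factor.
Dividing out leaves s^2 + 10s + 29 = 0.
The quadratic formula then gives s = -5 ± 2j.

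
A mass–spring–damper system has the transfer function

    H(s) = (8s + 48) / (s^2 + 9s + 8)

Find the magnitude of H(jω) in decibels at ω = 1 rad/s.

|H(j1)|_dB ≈ 12.6 dB

Substitute s = j1: numerator = 48 + j8, denominator = 7 + j9.
|H(j1)| = |48 + j8| / |7 + j9| = 48.662 / 11.402 ≈ 4.268.
In decibels: 20·log₁₀(4.268) ≈ 12.6 dB.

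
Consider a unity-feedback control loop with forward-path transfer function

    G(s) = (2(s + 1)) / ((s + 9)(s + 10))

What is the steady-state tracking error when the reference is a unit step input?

G(s) has no poles at the origin.
This is a Type 0 system. Kp = lim_{s→0} G(s) = 2/90 = 1/45.
e_ss = 1/(1 + Kp) = 1/(1 + 1/45) = 45/46 ≈ 0.9783.

e_ss = 0.9783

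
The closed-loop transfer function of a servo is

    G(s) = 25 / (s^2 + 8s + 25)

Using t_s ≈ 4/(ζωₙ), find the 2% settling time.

t_s ≈ 1 s

Comparing s^2 + 8s + 25 to s^2 + 2ζωₙs + ωₙ²: ωₙ = 5 rad/s and ζ = 8/(2·5) = 0.8.
ζωₙ = 8/2 = 4, so t_s ≈ 4/(ζωₙ) = 4/4 = 1 s.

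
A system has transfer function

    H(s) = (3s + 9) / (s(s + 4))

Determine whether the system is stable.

The poles can be read from the denominator factors: s = 0, -4.
Since the simple pole(s) at s = 0 lie on the jω-axis with none in the right half-plane, the system is marginally stable.

marginally stable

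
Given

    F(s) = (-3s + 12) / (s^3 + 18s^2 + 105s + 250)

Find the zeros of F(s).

s = 4

Set the numerator to zero: -3s + 12 = 0, i.e. -3·(s - 4) = 0.
So s = 4.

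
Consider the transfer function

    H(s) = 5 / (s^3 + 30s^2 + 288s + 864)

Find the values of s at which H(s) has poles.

The poles are the roots of the denominator s^3 + 30s^2 + 288s + 864 = 0.
Trying s = -12: the polynomial evaluates to 0, so (s + 12) is a factor.
Dividing out leaves s^2 + 18s + 72 = 0.
Factoring the quadratic: (s + 6)(s + 12) = 0.

s = -12, -6, -12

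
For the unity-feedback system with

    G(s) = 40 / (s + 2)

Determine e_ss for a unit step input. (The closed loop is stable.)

e_ss = 0.04762

G(s) has no poles at the origin.
This is a Type 0 system. Kp = lim_{s→0} G(s) = 40/2 = 20.
e_ss = 1/(1 + Kp) = 1/(1 + 20) = 1/21 ≈ 0.04762.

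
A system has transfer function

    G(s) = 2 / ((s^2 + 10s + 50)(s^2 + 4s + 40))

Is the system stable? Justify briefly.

The poles can be read from the denominator factors: s = -5 + 5j, -5 - 5j, -2 + 6j, -2 - 6j.
Since all poles lie strictly in the left half-plane, the system is stable.

stable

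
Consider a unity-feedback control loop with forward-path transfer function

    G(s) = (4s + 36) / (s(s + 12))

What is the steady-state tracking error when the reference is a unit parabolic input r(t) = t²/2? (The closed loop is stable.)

e_ss = ∞

G(s) has one pole at the origin.
This is a Type 1 system; Ka = lim_{s→0} s^2·G(s) = 0, so the steady-state error for a parabola input is infinite.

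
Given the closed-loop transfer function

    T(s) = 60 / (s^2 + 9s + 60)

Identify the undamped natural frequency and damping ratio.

ωₙ ≈ 7.746 rad/s, ζ ≈ 0.5809

Compare the denominator to the standard form s^2 + 2ζωₙs + ωₙ².
ωₙ² = 60, so ωₙ = √60 ≈ 7.746 rad/s.
2ζωₙ = 9, so ζ = 9/(2·√60) ≈ 0.5809.
With ζ = 0.5809 the response is underdamped.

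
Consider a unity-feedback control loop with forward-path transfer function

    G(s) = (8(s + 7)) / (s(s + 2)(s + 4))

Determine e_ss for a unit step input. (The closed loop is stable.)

G(s) has one pole at the origin.
This is a Type 1 system; for a step input the steady-state error is zero.

e_ss = 0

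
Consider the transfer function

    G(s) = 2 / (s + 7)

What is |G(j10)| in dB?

|G(j10)|_dB ≈ -15.7 dB

Substitute s = j10: numerator = 2, denominator = 7 + j10.
|G(j10)| = |2| / |7 + j10| = 2 / 12.207 ≈ 0.1638.
In decibels: 20·log₁₀(0.1638) ≈ -15.7 dB.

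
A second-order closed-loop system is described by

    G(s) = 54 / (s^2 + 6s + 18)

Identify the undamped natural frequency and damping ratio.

ωₙ ≈ 4.243 rad/s, ζ ≈ 0.7071

Compare the denominator to the standard form s^2 + 2ζωₙs + ωₙ².
ωₙ² = 18, so ωₙ = √18 ≈ 4.243 rad/s.
2ζωₙ = 6, so ζ = 6/(2·√18) ≈ 0.7071.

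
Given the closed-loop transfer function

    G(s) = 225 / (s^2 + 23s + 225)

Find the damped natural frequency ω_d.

Comparing s^2 + 23s + 225 to s^2 + 2ζωₙs + ωₙ²: ωₙ = 15 rad/s and ζ = 23/(2·15) ≈ 0.7667.
ζωₙ = 23/2 = 11.5, so ω_d = ωₙ√(1−ζ²) = √(ωₙ² − (ζωₙ)²) = √(225 − 11.5²) = √92.75 ≈ 9.631 rad/s.

ω_d ≈ 9.631 rad/s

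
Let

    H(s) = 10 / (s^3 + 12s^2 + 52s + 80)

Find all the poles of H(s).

The poles are the roots of the denominator s^3 + 12s^2 + 52s + 80 = 0.
Trying s = -4: the polynomial evaluates to 0, so (s + 4) is a factor.
Dividing out leaves s^2 + 8s + 20 = 0.
The quadratic formula then gives s = -4 ± 2j.

s = -4 ± 2j, -4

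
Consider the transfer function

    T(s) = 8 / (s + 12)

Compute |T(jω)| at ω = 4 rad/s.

|T(j4)| ≈ 0.6325

Substitute s = j4: numerator = 8, denominator = 12 + j4.
|T(j4)| = |8| / |12 + j4| = 8 / 12.649 ≈ 0.6325.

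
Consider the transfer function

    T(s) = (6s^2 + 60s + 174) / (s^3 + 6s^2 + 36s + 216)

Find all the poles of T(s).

s = ±6j, -6

The poles are the roots of the denominator s^3 + 6s^2 + 36s + 216 = 0.
Trying s = -6: the polynomial evaluates to 0, so (s + 6) is a factor.
Dividing out leaves s^2 + 36 = 0.
The quadratic formula then gives s = 0 ± 6j.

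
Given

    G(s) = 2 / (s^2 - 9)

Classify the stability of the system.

unstable

The denominator s^2 - 9 factors as (s + 3)(s - 3), giving poles at s = -3, 3.
Since the pole(s) at s = 3 lie in the right half-plane, the system is unstable.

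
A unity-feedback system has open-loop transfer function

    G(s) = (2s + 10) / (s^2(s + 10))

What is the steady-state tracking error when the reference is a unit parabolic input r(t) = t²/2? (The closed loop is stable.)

G(s) has 2 poles at the origin.
This is a Type 2 system. Ka = lim_{s→0} s^2·G(s) = 10/10 = 1.
e_ss = 1/Ka = 1/(1) = 1.

e_ss = 1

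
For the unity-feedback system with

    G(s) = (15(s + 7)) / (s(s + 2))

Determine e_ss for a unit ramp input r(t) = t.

G(s) has one pole at the origin.
This is a Type 1 system. Kv = lim_{s→0} s·G(s) = 105/2.
e_ss = 1/Kv = 1/(105/2) = 2/105 ≈ 0.01905.

e_ss = 0.01905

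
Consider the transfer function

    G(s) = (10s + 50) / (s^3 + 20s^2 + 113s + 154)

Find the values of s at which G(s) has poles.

s = -2, -7, -11

The poles are the roots of the denominator s^3 + 20s^2 + 113s + 154 = 0.
Trying s = -2: the polynomial evaluates to 0, so (s + 2) is a factor.
Dividing out leaves s^2 + 18s + 77 = 0.
Factoring the quadratic: (s + 7)(s + 11) = 0.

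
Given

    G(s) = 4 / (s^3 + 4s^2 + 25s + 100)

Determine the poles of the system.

The poles are the roots of the denominator s^3 + 4s^2 + 25s + 100 = 0.
Trying s = -4: the polynomial evaluates to 0, so (s + 4) is a factor.
Dividing out leaves s^2 + 25 = 0.
The quadratic formula then gives s = 0 ± 5j.

s = -4, 5j, -5j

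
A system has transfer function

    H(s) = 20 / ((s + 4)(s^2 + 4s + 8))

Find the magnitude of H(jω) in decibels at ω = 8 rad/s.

|H(j8)|_dB ≈ -29.2 dB

Substitute s = j8: numerator = 20, denominator = -480 - j320.
|H(j8)| = |20| / |-480 - j320| = 20 / 576.89 ≈ 0.03467.
In decibels: 20·log₁₀(0.03467) ≈ -29.2 dB.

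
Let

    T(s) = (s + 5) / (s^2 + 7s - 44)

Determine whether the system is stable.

The denominator s^2 + 7s - 44 factors as (s + 11)(s - 4), giving poles at s = -11, 4.
Since the pole(s) at s = 4 lie in the right half-plane, the system is unstable.

unstable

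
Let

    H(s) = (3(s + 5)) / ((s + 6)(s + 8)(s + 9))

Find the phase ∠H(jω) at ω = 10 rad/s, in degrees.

At s = j10: numerator = 15 + j30, denominator = -1868 + j740.
∠H = ∠num − ∠den = 63.435° − (158.39°) = -94.95°.

∠H(j10) ≈ -94.95°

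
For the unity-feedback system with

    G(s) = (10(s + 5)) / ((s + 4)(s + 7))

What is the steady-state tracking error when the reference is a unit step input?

e_ss = 0.3590

G(s) has no poles at the origin.
This is a Type 0 system. Kp = lim_{s→0} G(s) = 50/28 = 25/14.
e_ss = 1/(1 + Kp) = 1/(1 + 25/14) = 14/39 ≈ 0.3590.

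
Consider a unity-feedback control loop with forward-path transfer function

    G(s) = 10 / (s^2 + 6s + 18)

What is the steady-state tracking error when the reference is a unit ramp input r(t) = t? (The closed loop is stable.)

e_ss = ∞

G(s) has no poles at the origin.
This is a Type 0 system; Kv = lim_{s→0} s·G(s) = 0, so the steady-state error for a ramp input is infinite.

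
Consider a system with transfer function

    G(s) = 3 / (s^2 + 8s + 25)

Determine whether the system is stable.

stable

The denominator s^2 + 8s + 25 factors as (s^2 + 8s + 25), giving poles at s = -4 ± 3j.
Since all poles lie strictly in the left half-plane, the system is stable.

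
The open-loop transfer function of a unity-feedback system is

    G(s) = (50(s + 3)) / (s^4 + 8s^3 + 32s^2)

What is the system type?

The denominator has 2 factors of s at the origin (free integrators), so this is a Type 2 system.

Type 2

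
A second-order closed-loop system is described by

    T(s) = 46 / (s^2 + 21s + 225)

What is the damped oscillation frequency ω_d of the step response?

Comparing s^2 + 21s + 225 to s^2 + 2ζωₙs + ωₙ²: ωₙ = 15 rad/s and ζ = 21/(2·15) = 0.7.
ζωₙ = 21/2 = 10.5, so ω_d = ωₙ√(1−ζ²) = √(ωₙ² − (ζωₙ)²) = √(225 − 10.5²) = √114.75 ≈ 10.71 rad/s.

ω_d ≈ 10.71 rad/s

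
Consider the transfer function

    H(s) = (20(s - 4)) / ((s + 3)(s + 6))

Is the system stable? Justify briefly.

stable

The poles can be read from the denominator factors: s = -3, -6.
Since all poles lie strictly in the left half-plane, the system is stable.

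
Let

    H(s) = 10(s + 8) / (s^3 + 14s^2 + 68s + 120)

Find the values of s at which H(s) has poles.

The poles are the roots of the denominator s^3 + 14s^2 + 68s + 120 = 0.
Trying s = -6: the polynomial evaluates to 0, so (s + 6) is a factor.
Dividing out leaves s^2 + 8s + 20 = 0.
The quadratic formula then gives s = -4 ± 2j.

s = -4 ± 2j, -6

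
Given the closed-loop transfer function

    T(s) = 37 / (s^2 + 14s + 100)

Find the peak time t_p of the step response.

Comparing s^2 + 14s + 100 to s^2 + 2ζωₙs + ωₙ²: ωₙ = 10 rad/s and ζ = 14/(2·10) = 0.7.
ζωₙ = 14/2 = 7, so ω_d = ωₙ√(1−ζ²) = √(ωₙ² − (ζωₙ)²) = √(100 − 7²) = √51 ≈ 7.141 rad/s.
t_p = π/ω_d = π/7.141 ≈ 0.4399 s.

t_p ≈ 0.4399 s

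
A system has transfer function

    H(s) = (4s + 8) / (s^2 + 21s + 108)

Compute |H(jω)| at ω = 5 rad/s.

Substitute s = j5: numerator = 8 + j20, denominator = 83 + j105.
|H(j5)| = |8 + j20| / |83 + j105| = 21.541 / 133.84 ≈ 0.1609.

|H(j5)| ≈ 0.1609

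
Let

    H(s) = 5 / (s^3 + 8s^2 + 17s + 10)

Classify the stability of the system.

stable

The denominator s^3 + 8s^2 + 17s + 10 factors as (s + 2)(s + 1)(s + 5), giving poles at s = -2, -1, -5.
Since all poles lie strictly in the left half-plane, the system is stable.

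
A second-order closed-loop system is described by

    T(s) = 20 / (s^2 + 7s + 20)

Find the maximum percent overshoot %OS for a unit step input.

Comparing s^2 + 7s + 20 to s^2 + 2ζωₙs + ωₙ²: ωₙ = √20 ≈ 4.472 rad/s and ζ = 7/(2·√20) ≈ 0.7826.
%OS = 100·exp(−πζ/√(1−ζ²)) = 100·exp(−π·0.7826/√(1−0.7826²)) ≈ 1.93%.

%OS ≈ 1.93%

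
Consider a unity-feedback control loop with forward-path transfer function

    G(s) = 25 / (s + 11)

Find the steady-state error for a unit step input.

e_ss = 0.3056

G(s) has no poles at the origin.
This is a Type 0 system. Kp = lim_{s→0} G(s) = 25/11.
e_ss = 1/(1 + Kp) = 1/(1 + 25/11) = 11/36 ≈ 0.3056.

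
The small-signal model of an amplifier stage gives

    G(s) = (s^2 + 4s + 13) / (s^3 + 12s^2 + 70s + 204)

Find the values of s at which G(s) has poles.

s = -3 + 5j, -3 - 5j, -6

The poles are the roots of the denominator s^3 + 12s^2 + 70s + 204 = 0.
Trying s = -6: the polynomial evaluates to 0, so (s + 6) is a factor.
Dividing out leaves s^2 + 6s + 34 = 0.
The quadratic formula then gives s = -3 ± 5j.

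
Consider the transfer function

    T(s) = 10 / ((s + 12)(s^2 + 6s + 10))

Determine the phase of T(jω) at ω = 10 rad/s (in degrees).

∠T(j10) ≈ 173.9°

At s = j10: numerator = 10, denominator = -1680 - j180.
∠T = ∠num − ∠den = 0° − (-173.88°) = 173.9°.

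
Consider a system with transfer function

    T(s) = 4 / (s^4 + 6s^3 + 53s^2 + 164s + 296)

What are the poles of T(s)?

The poles are the roots of the denominator s^4 + 6s^3 + 53s^2 + 164s + 296 = 0.
No real roots exist; factor into two real quadratics: (s^2 + 4s + 8)(s^2 + 2s + 37) = 0.
Each quadratic gives a conjugate pair via the quadratic formula.

s = -2 + 2j, -2 - 2j, -1 + 6j, -1 - 6j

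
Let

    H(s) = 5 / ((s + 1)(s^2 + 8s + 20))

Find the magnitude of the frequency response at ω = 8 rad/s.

Substitute s = j8: numerator = 5, denominator = -556 - j288.
|H(j8)| = |5| / |-556 - j288| = 5 / 626.16 ≈ 0.007985.

|H(j8)| ≈ 0.007985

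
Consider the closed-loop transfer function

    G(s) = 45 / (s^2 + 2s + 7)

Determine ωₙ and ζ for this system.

ωₙ ≈ 2.646 rad/s, ζ ≈ 0.3780

Compare the denominator to the standard form s^2 + 2ζωₙs + ωₙ².
ωₙ² = 7, so ωₙ = √7 ≈ 2.646 rad/s.
2ζωₙ = 2, so ζ = 2/(2·√7) ≈ 0.3780.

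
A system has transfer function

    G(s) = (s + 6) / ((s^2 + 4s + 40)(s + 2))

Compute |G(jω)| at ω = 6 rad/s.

|G(j6)| ≈ 0.05514

Substitute s = j6: numerator = 6 + j6, denominator = -136 + j72.
|G(j6)| = |6 + j6| / |-136 + j72| = 8.4853 / 153.88 ≈ 0.05514.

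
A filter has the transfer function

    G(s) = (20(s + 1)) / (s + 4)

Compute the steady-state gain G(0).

At s = 0 each factor (s + a) contributes a and each (s^2 + bs + c) contributes c.
G(0) = 20·(1) / ((4)) = 20/4 = 5.

G(0) = 5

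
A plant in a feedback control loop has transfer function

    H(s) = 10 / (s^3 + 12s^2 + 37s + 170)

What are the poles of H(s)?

The poles are the roots of the denominator s^3 + 12s^2 + 37s + 170 = 0.
Trying s = -10: the polynomial evaluates to 0, so (s + 10) is a factor.
Dividing out leaves s^2 + 2s + 17 = 0.
The quadratic formula then gives s = -1 ± 4j.

s = -1 + 4j, -1 - 4j, -10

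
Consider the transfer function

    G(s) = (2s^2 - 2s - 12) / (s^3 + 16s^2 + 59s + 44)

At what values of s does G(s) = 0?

Set the numerator to zero: 2s^2 - 2s - 12 = 0, i.e. 2·(s^2 - s - 6) = 0.
Factoring: (s - 3)(s + 2) = 0.

s = 3, -2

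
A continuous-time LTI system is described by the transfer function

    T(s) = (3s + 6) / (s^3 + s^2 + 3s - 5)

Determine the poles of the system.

The poles are the roots of the denominator s^3 + s^2 + 3s - 5 = 0.
Trying s = 1: the polynomial evaluates to 0, so (s - 1) is a factor.
Dividing out leaves s^2 + 2s + 5 = 0.
The quadratic formula then gives s = -1 ± 2j.

s = -1 ± 2j, 1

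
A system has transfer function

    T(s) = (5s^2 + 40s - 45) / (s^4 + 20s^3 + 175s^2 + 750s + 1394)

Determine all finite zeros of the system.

s = 1, -9

Set the numerator to zero: 5s^2 + 40s - 45 = 0, i.e. 5·(s^2 + 8s - 9) = 0.
Factoring: (s - 1)(s + 9) = 0.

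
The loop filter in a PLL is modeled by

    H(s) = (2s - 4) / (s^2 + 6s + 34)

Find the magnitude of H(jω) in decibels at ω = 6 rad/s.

Substitute s = j6: numerator = -4 + j12, denominator = -2 + j36.
|H(j6)| = |-4 + j12| / |-2 + j36| = 12.649 / 36.056 ≈ 0.3508.
In decibels: 20·log₁₀(0.3508) ≈ -9.10 dB.

|H(j6)|_dB ≈ -9.10 dB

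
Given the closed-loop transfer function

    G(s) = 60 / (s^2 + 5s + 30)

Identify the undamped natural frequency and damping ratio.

ωₙ ≈ 5.477 rad/s, ζ ≈ 0.4564

Compare the denominator to the standard form s^2 + 2ζωₙs + ωₙ².
ωₙ² = 30, so ωₙ = √30 ≈ 5.477 rad/s.
2ζωₙ = 5, so ζ = 5/(2·√30) ≈ 0.4564.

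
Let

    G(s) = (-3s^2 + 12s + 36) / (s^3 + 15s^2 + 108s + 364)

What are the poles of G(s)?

s = -4 + 6j, -4 - 6j, -7

The poles are the roots of the denominator s^3 + 15s^2 + 108s + 364 = 0.
Trying s = -7: the polynomial evaluates to 0, so (s + 7) is a factor.
Dividing out leaves s^2 + 8s + 52 = 0.
The quadratic formula then gives s = -4 ± 6j.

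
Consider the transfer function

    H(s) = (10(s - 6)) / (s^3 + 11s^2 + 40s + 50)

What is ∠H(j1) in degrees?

∠H(j1) ≈ 125.5°

At s = j1: numerator = -60 + j10, denominator = 39 + j39.
∠H = ∠num − ∠den = 170.54° − (45°) = 125.5°.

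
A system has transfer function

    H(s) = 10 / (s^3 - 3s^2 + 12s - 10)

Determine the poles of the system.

The poles are the roots of the denominator s^3 - 3s^2 + 12s - 10 = 0.
Trying s = 1: the polynomial evaluates to 0, so (s - 1) is a factor.
Dividing out leaves s^2 - 2s + 10 = 0.
The quadratic formula then gives s = 1 ± 3j.

s = 1 ± 3j, 1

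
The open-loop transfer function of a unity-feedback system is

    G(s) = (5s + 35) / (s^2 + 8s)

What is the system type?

Type 1

Factor s from the denominator: s^2 + 8s = s·(s + 8).
There is 1 pole at the origin, so the system is Type 1.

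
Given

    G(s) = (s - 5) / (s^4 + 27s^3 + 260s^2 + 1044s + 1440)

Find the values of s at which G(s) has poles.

The poles are the roots of the denominator s^4 + 27s^3 + 260s^2 + 1044s + 1440 = 0.
Trying s = -10: the polynomial evaluates to 0, so (s + 10) is a factor.
Dividing out leaves s^3 + 17s^2 + 90s + 144 = 0.
This factors further as (s + 3)(s + 8)(s + 6) = 0.

s = -10, -3, -8, -6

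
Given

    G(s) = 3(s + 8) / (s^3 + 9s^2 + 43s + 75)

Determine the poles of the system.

s = -3 ± 4j, -3

The poles are the roots of the denominator s^3 + 9s^2 + 43s + 75 = 0.
Trying s = -3: the polynomial evaluates to 0, so (s + 3) is a factor.
Dividing out leaves s^2 + 6s + 25 = 0.
The quadratic formula then gives s = -3 ± 4j.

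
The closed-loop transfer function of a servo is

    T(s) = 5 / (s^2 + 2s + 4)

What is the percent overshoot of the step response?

%OS ≈ 16.3%

Comparing s^2 + 2s + 4 to s^2 + 2ζωₙs + ωₙ²: ωₙ = 2 rad/s and ζ = 2/(2·2) = 0.5.
%OS = 100·exp(−πζ/√(1−ζ²)) = 100·exp(−π·0.5/√(1−0.5²)) ≈ 16.3%.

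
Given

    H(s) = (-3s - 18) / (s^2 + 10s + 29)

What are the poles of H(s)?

s = -5 + 2j, -5 - 2j

The poles are the roots of the denominator s^2 + 10s + 29 = 0.
Using the quadratic formula: s = (-10 ± √(-16))/2 = -5 ± 2j.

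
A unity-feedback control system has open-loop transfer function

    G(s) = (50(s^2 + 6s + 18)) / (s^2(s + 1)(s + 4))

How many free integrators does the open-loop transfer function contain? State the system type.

The denominator has 2 factors of s at the origin (free integrators), so this is a Type 2 system.

Type 2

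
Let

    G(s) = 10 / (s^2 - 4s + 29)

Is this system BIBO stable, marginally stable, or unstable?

The denominator s^2 - 4s + 29 factors as (s^2 - 4s + 29), giving poles at s = 2 + 5j, 2 - 5j.
Since the pole(s) at s = 2 ± 5j lie in the right half-plane, the system is unstable.

unstable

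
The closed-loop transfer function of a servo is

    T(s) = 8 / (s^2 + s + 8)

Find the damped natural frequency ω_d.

ω_d ≈ 2.784 rad/s

Comparing s^2 + s + 8 to s^2 + 2ζωₙs + ωₙ²: ωₙ = √8 ≈ 2.828 rad/s and ζ = 1/(2·√8) ≈ 0.1768.
ζωₙ = 1/2 = 0.5, so ω_d = ωₙ√(1−ζ²) = √(ωₙ² − (ζωₙ)²) = √(8 − 0.5²) = √7.75 ≈ 2.784 rad/s.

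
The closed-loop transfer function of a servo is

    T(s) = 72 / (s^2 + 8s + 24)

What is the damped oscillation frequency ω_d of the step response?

Comparing s^2 + 8s + 24 to s^2 + 2ζωₙs + ωₙ²: ωₙ = √24 ≈ 4.899 rad/s and ζ = 8/(2·√24) ≈ 0.8165.
ζωₙ = 8/2 = 4, so ω_d = ωₙ√(1−ζ²) = √(ωₙ² − (ζωₙ)²) = √(24 − 4²) = √8 ≈ 2.828 rad/s.

ω_d ≈ 2.828 rad/s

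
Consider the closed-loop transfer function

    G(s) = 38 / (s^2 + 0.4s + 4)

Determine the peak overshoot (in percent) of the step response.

%OS ≈ 72.9%

Comparing s^2 + 0.4s + 4 to s^2 + 2ζωₙs + ωₙ²: ωₙ = 2 rad/s and ζ = 0.4/(2·2) = 0.1.
%OS = 100·exp(−πζ/√(1−ζ²)) = 100·exp(−π·0.1/√(1−0.1²)) ≈ 72.9%.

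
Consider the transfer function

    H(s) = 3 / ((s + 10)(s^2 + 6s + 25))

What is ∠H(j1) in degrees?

∠H(j1) ≈ -19.75°

At s = j1: numerator = 3, denominator = 234 + j84.
∠H = ∠num − ∠den = 0° − (19.747°) = -19.75°.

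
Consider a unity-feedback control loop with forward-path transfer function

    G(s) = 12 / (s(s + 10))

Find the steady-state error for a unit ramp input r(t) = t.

e_ss = 0.8333

G(s) has one pole at the origin.
This is a Type 1 system. Kv = lim_{s→0} s·G(s) = 12/10 = 6/5.
e_ss = 1/Kv = 1/(6/5) = 5/6 ≈ 0.8333.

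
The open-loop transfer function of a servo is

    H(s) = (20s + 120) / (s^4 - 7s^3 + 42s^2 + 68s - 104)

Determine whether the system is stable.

The denominator s^4 - 7s^3 + 42s^2 + 68s - 104 factors as (s - 1)(s^2 - 8s + 52)(s + 2), giving poles at s = 1, 4 + 6j, 4 - 6j, -2.
Since the pole(s) at s = 1, 4 ± 6j lie in the right half-plane, the system is unstable.

unstable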